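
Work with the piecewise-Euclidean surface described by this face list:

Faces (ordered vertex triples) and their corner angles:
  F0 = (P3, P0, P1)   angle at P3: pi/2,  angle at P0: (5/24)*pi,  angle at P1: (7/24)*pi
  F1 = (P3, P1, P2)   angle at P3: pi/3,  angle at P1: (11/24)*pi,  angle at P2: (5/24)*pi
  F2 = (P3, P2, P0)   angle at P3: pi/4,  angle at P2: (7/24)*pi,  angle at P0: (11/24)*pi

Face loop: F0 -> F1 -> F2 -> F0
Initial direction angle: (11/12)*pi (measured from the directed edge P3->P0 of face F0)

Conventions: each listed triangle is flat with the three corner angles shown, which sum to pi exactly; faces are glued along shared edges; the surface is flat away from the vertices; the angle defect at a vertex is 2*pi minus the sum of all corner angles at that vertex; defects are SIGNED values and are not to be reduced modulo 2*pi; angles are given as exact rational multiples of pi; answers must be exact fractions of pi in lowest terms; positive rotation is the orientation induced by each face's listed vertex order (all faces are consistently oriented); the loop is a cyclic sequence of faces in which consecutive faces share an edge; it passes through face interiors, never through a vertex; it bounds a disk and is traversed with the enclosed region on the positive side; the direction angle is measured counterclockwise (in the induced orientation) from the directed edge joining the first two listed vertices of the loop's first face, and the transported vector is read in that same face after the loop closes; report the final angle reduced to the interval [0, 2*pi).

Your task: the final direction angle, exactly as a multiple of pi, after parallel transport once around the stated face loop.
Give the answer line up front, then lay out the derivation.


Answer: final direction angle = (11/6)*pi

enclosed vertex P3: corner angles sum to (13/12)*pi, defect = 2*pi - (13/12)*pi = (11/12)*pi
holonomy = initial angle + sum of enclosed defects (mod 2*pi), positive in the induced orientation
final angle = (11/12)*pi + (11/12)*pi = (11/6)*pi (mod 2*pi)


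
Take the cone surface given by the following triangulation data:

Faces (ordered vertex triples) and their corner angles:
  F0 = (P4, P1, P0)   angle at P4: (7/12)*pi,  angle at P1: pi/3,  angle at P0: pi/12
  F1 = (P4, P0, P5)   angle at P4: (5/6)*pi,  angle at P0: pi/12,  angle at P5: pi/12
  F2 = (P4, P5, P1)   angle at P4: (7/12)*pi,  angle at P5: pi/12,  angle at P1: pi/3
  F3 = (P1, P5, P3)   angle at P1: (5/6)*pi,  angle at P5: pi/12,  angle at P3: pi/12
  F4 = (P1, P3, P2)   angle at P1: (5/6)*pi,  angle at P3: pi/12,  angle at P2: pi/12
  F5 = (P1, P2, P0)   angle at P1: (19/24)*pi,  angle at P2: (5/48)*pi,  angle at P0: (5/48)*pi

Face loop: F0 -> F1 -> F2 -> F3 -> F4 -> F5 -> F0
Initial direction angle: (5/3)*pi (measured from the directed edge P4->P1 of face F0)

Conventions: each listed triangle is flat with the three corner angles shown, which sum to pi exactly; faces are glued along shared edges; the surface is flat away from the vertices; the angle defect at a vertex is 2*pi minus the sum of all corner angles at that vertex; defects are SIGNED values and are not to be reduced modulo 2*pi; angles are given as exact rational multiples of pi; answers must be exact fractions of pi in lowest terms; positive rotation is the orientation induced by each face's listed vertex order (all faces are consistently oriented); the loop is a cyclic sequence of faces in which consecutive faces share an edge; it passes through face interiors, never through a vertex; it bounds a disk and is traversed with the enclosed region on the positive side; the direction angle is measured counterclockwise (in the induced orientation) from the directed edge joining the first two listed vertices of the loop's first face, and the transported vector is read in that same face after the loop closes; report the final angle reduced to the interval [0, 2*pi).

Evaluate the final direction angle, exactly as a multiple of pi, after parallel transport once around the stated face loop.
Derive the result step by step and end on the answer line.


enclosed vertex P1: corner angles sum to (25/8)*pi, defect = 2*pi - (25/8)*pi = (-9/8)*pi
enclosed vertex P4: corner angles sum to 2*pi, defect = 2*pi - 2*pi = 0
transport around the loop rotates by the sum of enclosed defects; add to the initial angle mod 2*pi
final angle = (5/3)*pi - (9/8)*pi = (13/24)*pi (mod 2*pi)

Answer: final direction angle = (13/24)*pi


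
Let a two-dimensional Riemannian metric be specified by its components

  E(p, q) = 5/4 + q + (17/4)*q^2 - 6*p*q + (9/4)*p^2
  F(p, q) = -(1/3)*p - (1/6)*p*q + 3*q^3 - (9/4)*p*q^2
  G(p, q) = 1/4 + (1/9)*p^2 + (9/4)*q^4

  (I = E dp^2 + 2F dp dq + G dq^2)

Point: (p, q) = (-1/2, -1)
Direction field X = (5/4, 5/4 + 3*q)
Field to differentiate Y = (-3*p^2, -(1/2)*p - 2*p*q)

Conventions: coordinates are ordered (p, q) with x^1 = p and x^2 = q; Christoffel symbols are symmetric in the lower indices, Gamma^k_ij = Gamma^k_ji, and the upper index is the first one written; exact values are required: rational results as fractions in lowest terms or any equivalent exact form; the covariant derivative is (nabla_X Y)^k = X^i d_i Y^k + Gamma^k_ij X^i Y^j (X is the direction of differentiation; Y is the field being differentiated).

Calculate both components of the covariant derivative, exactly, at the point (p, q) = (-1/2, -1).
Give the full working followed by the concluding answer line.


E = 33/16, F = -43/24, G = 91/36 at the point
E_p = 15/4, E_q = -9/2, F_p = -29/12, F_q = 41/6, G_p = -1/9, G_q = -9
EG - F^2 = 577/288;  g^inv = (288/577) * [[91/36, 43/24], [43/24, 33/16]]
first-kind symbols [ij,l] = (1/2)(d_i g_jl + d_j g_il - d_l g_ij): [pp,p] = E_p/2 = 15/8, [pp,q] = F_p - E_q/2 = -1/6, [pq,p] = E_q/2 = -9/4, [pq,q] = G_p/2 = -1/18, [qq,p] = F_q - G_p/2 = 62/9, [qq,q] = G_q/2 = -9/2
Gamma^p_ij = (G*[ij,p] - F*[ij,q])/(EG - F^2), Gamma^q_ij = (E*[ij,q] - F*[ij,p])/(EG - F^2)
Gamma_ppp = 1279/577, Gamma_ppq = -5000/1731, Gamma_pqq = 24238/5193, Gamma_qpp = 1737/1154, Gamma_qpq = -1194/577, Gamma_qqq = 2645/1731
X = (5/4, -7/4), Y = (-3/4, -3/4) at the point

Answer: (nabla_X Y)^p = 185971/27696, (nabla_X Y)^q = -1045/18464


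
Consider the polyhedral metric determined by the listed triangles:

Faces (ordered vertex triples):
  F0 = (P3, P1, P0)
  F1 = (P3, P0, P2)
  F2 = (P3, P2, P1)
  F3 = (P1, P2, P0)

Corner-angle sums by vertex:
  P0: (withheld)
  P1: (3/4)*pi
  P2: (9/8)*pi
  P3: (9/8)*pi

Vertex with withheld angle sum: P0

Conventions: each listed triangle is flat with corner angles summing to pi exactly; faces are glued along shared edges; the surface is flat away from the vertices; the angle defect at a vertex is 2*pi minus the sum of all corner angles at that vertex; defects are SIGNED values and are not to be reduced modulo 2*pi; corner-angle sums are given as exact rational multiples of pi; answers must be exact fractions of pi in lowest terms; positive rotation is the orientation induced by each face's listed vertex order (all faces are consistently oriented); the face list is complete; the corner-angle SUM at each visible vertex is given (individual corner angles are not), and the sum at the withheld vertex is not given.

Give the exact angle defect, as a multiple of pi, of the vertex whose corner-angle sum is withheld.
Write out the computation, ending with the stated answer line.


V = 4, E = 6, F = 4; chi = V - E + F = 2
Gauss-Bonnet: total defect = 2*pi*chi = 4*pi; visible defects sum to 3*pi

Answer: defect(P0) = pi


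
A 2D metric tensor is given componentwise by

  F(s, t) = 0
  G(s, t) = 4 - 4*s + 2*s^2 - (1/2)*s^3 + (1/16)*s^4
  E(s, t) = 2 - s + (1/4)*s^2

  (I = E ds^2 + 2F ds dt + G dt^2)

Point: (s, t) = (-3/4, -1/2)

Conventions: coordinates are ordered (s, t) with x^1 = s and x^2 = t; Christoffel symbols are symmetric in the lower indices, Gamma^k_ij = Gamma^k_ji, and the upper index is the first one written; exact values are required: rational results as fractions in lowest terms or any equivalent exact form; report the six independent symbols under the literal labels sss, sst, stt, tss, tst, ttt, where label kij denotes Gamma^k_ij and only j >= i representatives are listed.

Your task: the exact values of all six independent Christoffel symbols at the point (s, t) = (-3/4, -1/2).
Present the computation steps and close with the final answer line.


E = 185/64, F = 0, G = 34225/4096 at the point
E_s = -11/8, E_t = 0, F_s = 0, F_t = 0, G_s = -2035/256, G_t = 0
EG - F^2 = 6331625/262144;  g^inv = (262144/6331625) * [[34225/4096, 0], [0, 185/64]]
first-kind symbols [ij,l] = (1/2)(d_i g_jl + d_j g_il - d_l g_ij): [ss,s] = E_s/2 = -11/16, [ss,t] = F_s - E_t/2 = 0, [st,s] = E_t/2 = 0, [st,t] = G_s/2 = -2035/512, [tt,s] = F_t - G_s/2 = 2035/512, [tt,t] = G_t/2 = 0
Gamma^s_ij = (G*[ij,s] - F*[ij,t])/(EG - F^2), Gamma^t_ij = (E*[ij,t] - F*[ij,s])/(EG - F^2)

Answer: Gamma_sss = -44/185, Gamma_sst = 0, Gamma_stt = 11/8, Gamma_tss = 0, Gamma_tst = -88/185, Gamma_ttt = 0


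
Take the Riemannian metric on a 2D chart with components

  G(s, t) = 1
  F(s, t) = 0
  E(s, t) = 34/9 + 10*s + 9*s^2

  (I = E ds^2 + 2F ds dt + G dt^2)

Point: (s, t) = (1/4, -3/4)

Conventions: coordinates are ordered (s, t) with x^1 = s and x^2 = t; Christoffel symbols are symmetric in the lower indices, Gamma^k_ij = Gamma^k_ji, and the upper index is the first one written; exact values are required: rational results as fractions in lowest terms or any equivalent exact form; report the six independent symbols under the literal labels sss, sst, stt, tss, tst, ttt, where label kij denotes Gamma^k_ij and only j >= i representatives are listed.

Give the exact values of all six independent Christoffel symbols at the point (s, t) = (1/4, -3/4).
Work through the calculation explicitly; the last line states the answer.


E = 985/144, F = 0, G = 1 at the point
E_s = 29/2, E_t = 0, F_s = 0, F_t = 0, G_s = 0, G_t = 0
EG - F^2 = 985/144;  g^inv = (144/985) * [[1, 0], [0, 985/144]]
first-kind symbols [ij,l] = (1/2)(d_i g_jl + d_j g_il - d_l g_ij): [ss,s] = E_s/2 = 29/4, [ss,t] = F_s - E_t/2 = 0, [st,s] = E_t/2 = 0, [st,t] = G_s/2 = 0, [tt,s] = F_t - G_s/2 = 0, [tt,t] = G_t/2 = 0
Gamma^s_ij = (G*[ij,s] - F*[ij,t])/(EG - F^2), Gamma^t_ij = (E*[ij,t] - F*[ij,s])/(EG - F^2)

Answer: Gamma_sss = 1044/985, Gamma_sst = 0, Gamma_stt = 0, Gamma_tss = 0, Gamma_tst = 0, Gamma_ttt = 0


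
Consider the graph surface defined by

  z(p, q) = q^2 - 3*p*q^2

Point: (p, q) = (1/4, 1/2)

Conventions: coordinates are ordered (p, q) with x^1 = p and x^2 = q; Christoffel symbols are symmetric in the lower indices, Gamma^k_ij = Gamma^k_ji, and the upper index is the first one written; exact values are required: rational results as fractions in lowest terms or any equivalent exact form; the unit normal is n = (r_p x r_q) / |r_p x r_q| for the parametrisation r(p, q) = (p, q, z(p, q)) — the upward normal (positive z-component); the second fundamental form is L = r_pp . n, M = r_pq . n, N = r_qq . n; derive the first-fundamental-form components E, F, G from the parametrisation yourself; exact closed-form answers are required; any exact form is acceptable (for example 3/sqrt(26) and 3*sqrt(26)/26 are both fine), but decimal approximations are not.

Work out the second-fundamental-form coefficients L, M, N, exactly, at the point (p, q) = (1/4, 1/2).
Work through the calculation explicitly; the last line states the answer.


z_p = -3/4, z_q = 1/4, z_pp = 0, z_pq = -3, z_qq = 1/2
E = 25/16, F = -3/16, G = 17/16; answer radicand W^2 = 13/8
unnormalised second-form numerators: l = 0, m = -3, n = 1/2; L = l/sqrt(13/8), and similarly M = m/sqrt(W^2), N = n/sqrt(W^2)

Answer: L = 0, M = -6*sqrt(26)/13, N = sqrt(26)/13


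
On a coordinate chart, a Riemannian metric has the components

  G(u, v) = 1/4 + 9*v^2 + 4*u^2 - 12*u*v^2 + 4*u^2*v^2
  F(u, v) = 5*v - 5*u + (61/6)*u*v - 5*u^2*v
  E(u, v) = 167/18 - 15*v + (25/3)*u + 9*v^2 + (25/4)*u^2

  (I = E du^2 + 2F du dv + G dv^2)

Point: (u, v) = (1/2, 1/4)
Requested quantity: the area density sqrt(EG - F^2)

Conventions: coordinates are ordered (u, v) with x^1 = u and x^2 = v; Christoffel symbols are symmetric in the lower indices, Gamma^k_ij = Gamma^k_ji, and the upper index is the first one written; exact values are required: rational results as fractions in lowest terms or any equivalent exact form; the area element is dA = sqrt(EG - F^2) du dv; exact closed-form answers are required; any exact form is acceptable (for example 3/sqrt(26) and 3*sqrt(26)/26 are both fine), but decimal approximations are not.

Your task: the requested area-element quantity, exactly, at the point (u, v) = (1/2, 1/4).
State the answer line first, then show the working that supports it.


Answer: sqrt(EG - F^2) = sqrt(10163)/24

E = 851/72, F = -7/24, G = 3/2; EG - F^2 = 10163/576


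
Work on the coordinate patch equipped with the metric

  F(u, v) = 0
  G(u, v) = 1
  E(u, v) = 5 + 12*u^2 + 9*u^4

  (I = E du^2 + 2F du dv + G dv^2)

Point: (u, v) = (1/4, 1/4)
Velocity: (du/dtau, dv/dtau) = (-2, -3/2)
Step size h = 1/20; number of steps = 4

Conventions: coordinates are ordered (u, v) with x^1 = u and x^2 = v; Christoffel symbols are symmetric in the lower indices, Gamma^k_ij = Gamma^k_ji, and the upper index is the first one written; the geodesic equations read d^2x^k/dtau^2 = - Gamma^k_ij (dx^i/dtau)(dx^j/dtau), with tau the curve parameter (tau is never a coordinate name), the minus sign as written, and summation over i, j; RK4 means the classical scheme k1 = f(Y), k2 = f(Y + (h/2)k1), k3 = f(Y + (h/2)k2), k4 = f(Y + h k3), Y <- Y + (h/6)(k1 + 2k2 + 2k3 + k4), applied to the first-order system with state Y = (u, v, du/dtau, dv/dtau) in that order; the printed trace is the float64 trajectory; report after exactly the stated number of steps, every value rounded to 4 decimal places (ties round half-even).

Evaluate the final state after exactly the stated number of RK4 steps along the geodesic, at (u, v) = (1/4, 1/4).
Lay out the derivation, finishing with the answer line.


f(Y) = (du/dtau, dv/dtau, -Gamma^u_ij Y'^i Y'^j, -Gamma^v_ij Y'^i Y'^j) with the Gammas evaluated at the stage position; h = 0.050000; intermediate values shown to 6 dp
step 0: u = 0.2500, v = 0.2500, du/dtau = -2.0000, dv/dtau = -1.5000
step 1:
  k1: at (u, v) = (0.250000, 0.250000), (du/dtau, dv/dtau) = (-2.000000, -1.500000); Gamma_uuu = 0.567184, Gamma_uuv = 0.000000, Gamma_uvv = 0.000000, Gamma_vuu = 0.000000, Gamma_vuv = 0.000000, Gamma_vvv = 0.000000; k1 = (-2.000000, -1.500000, -2.268737, 0.000000)
  k2: at (u, v) = (0.200000, 0.212500), (du/dtau, dv/dtau) = (-2.056718, -1.500000); Gamma_uuu = 0.463017, Gamma_uuv = 0.000000, Gamma_uvv = 0.000000, Gamma_vuu = 0.000000, Gamma_vuv = 0.000000, Gamma_vvv = 0.000000; k2 = (-2.056718, -1.500000, -1.958603, 0.000000)
  k3: at (u, v) = (0.198582, 0.212500), (du/dtau, dv/dtau) = (-2.048965, -1.500000); Gamma_uuu = 0.459968, Gamma_uuv = 0.000000, Gamma_uvv = 0.000000, Gamma_vuu = 0.000000, Gamma_vuv = 0.000000, Gamma_vvv = 0.000000; k3 = (-2.048965, -1.500000, -1.931065, 0.000000)
  k4: at (u, v) = (0.147552, 0.175000), (du/dtau, dv/dtau) = (-2.096553, -1.500000); Gamma_uuu = 0.347248, Gamma_uuv = 0.000000, Gamma_uvv = 0.000000, Gamma_vuu = 0.000000, Gamma_vuv = 0.000000, Gamma_vvv = 0.000000; k4 = (-2.096553, -1.500000, -1.526342, 0.000000)
  Y <- Y + (h/6)(k1 + 2k2 + 2k3 + k4): u = 0.1474, v = 0.1750, du/dtau = -2.0965, dv/dtau = -1.5000
step 2:
  k1: at (u, v) = (0.147434, 0.175000), (du/dtau, dv/dtau) = (-2.096453, -1.500000); Gamma_uuu = 0.346982, Gamma_uuv = 0.000000, Gamma_uvv = 0.000000, Gamma_vuu = 0.000000, Gamma_vuv = 0.000000, Gamma_vvv = 0.000000; k1 = (-2.096453, -1.500000, -1.525027, 0.000000)
  k2: at (u, v) = (0.095023, 0.137500), (du/dtau, dv/dtau) = (-2.134579, -1.500000); Gamma_uuu = 0.226208, Gamma_uuv = 0.000000, Gamma_uvv = 0.000000, Gamma_vuu = 0.000000, Gamma_vuv = 0.000000, Gamma_vvv = 0.000000; k2 = (-2.134579, -1.500000, -1.030700, 0.000000)
  k3: at (u, v) = (0.094070, 0.137500), (du/dtau, dv/dtau) = (-2.122221, -1.500000); Gamma_uuu = 0.223975, Gamma_uuv = 0.000000, Gamma_uvv = 0.000000, Gamma_vuu = 0.000000, Gamma_vuv = 0.000000, Gamma_vvv = 0.000000; k3 = (-2.122221, -1.500000, -1.008745, 0.000000)
  k4: at (u, v) = (0.041323, 0.100000), (du/dtau, dv/dtau) = (-2.146891, -1.500000); Gamma_uuu = 0.099023, Gamma_uuv = 0.000000, Gamma_uvv = 0.000000, Gamma_vuu = 0.000000, Gamma_vuv = 0.000000, Gamma_vvv = 0.000000; k4 = (-2.146891, -1.500000, -0.456410, 0.000000)
  Y <- Y + (h/6)(k1 + 2k2 + 2k3 + k4): u = 0.0411, v = 0.1000, du/dtau = -2.1470, dv/dtau = -1.5000
step 3:
  k1: at (u, v) = (0.041126, 0.100000), (du/dtau, dv/dtau) = (-2.146956, -1.500000); Gamma_uuu = 0.098553, Gamma_uuv = 0.000000, Gamma_uvv = 0.000000, Gamma_vuu = 0.000000, Gamma_vuv = 0.000000, Gamma_vvv = 0.000000; k1 = (-2.146956, -1.500000, -0.454270, 0.000000)
  k2: at (u, v) = (-0.012548, 0.062500), (du/dtau, dv/dtau) = (-2.158313, -1.500000); Gamma_uuu = -0.030110, Gamma_uuv = 0.000000, Gamma_uvv = 0.000000, Gamma_vuu = 0.000000, Gamma_vuv = 0.000000, Gamma_vvv = 0.000000; k2 = (-2.158313, -1.500000, 0.140264, 0.000000)
  k3: at (u, v) = (-0.012832, 0.062500), (du/dtau, dv/dtau) = (-2.143450, -1.500000); Gamma_uuu = -0.030792, Gamma_uuv = 0.000000, Gamma_uvv = 0.000000, Gamma_vuu = 0.000000, Gamma_vuv = 0.000000, Gamma_vvv = 0.000000; k3 = (-2.143450, -1.500000, 0.141468, 0.000000)
  k4: at (u, v) = (-0.066046, 0.025000), (du/dtau, dv/dtau) = (-2.139883, -1.500000); Gamma_uuu = -0.157890, Gamma_uuv = 0.000000, Gamma_uvv = 0.000000, Gamma_vuu = 0.000000, Gamma_vuv = 0.000000, Gamma_vvv = 0.000000; k4 = (-2.139883, -1.500000, 0.722994, 0.000000)
  Y <- Y + (h/6)(k1 + 2k2 + 2k3 + k4): u = -0.0663, v = 0.0250, du/dtau = -2.1400, dv/dtau = -1.5000
step 4:
  k1: at (u, v) = (-0.066294, 0.025000), (du/dtau, dv/dtau) = (-2.140021, -1.500000); Gamma_uuu = -0.158476, Gamma_uuv = 0.000000, Gamma_uvv = 0.000000, Gamma_vuu = 0.000000, Gamma_vuv = 0.000000, Gamma_vvv = 0.000000; k1 = (-2.140021, -1.500000, 0.725773, 0.000000)
  k2: at (u, v) = (-0.119794, -0.012500), (du/dtau, dv/dtau) = (-2.121877, -1.500000); Gamma_uuu = -0.283814, Gamma_uuv = 0.000000, Gamma_uvv = 0.000000, Gamma_vuu = 0.000000, Gamma_vuv = 0.000000, Gamma_vvv = 0.000000; k2 = (-2.121877, -1.500000, 1.277836, 0.000000)
  k3: at (u, v) = (-0.119340, -0.012500), (du/dtau, dv/dtau) = (-2.108075, -1.500000); Gamma_uuu = -0.282767, Gamma_uuv = 0.000000, Gamma_uvv = 0.000000, Gamma_vuu = 0.000000, Gamma_vuv = 0.000000, Gamma_vvv = 0.000000; k3 = (-2.108075, -1.500000, 1.256613, 0.000000)
  k4: at (u, v) = (-0.171697, -0.050000), (du/dtau, dv/dtau) = (-2.077191, -1.500000); Gamma_uuu = -0.401277, Gamma_uuv = 0.000000, Gamma_uvv = 0.000000, Gamma_vuu = 0.000000, Gamma_vuv = 0.000000, Gamma_vvv = 0.000000; k4 = (-2.077191, -1.500000, 1.731397, 0.000000)
  Y <- Y + (h/6)(k1 + 2k2 + 2k3 + k4): u = -0.1719, v = -0.0500, du/dtau = -2.0773, dv/dtau = -1.5000

Answer: u = -0.1719, v = -0.0500, du/dtau = -2.0773, dv/dtau = -1.5000


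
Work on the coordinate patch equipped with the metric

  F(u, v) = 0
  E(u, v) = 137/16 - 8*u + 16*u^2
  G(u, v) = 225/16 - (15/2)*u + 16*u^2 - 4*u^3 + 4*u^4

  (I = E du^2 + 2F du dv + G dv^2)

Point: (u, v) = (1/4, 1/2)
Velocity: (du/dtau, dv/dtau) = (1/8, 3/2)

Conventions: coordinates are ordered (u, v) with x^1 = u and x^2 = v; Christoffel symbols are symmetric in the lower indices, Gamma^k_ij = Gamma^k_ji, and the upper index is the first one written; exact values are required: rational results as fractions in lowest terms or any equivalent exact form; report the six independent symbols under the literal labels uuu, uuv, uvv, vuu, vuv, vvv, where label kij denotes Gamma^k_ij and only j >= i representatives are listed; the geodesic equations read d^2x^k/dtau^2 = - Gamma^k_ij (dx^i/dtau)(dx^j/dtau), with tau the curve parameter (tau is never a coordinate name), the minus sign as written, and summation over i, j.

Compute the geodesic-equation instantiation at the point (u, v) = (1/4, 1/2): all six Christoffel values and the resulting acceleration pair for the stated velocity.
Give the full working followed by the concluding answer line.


E = 121/16, F = 0, G = 841/64 at the point
E_u = 0, E_v = 0, F_u = 0, F_v = 0, G_u = 0, G_v = 0
EG - F^2 = 101761/1024;  g^inv = (1024/101761) * [[841/64, 0], [0, 121/16]]
first-kind symbols [ij,l] = (1/2)(d_i g_jl + d_j g_il - d_l g_ij): [uu,u] = E_u/2 = 0, [uu,v] = F_u - E_v/2 = 0, [uv,u] = E_v/2 = 0, [uv,v] = G_u/2 = 0, [vv,u] = F_v - G_u/2 = 0, [vv,v] = G_v/2 = 0
Gamma^u_ij = (G*[ij,u] - F*[ij,v])/(EG - F^2), Gamma^v_ij = (E*[ij,v] - F*[ij,u])/(EG - F^2)
Gamma_uuu = 0, Gamma_uuv = 0, Gamma_uvv = 0, Gamma_vuu = 0, Gamma_vuv = 0, Gamma_vvv = 0
d^2u/dtau^2 = -(Gamma_uuu*(1/8)^2 + 2*Gamma_uuv*(1/8)*(3/2) + Gamma_uvv*(3/2)^2) = 0
d^2v/dtau^2 = -(Gamma_vuu*(1/8)^2 + 2*Gamma_vuv*(1/8)*(3/2) + Gamma_vvv*(3/2)^2) = 0

Answer: Gamma_uuu = 0, Gamma_uuv = 0, Gamma_uvv = 0, Gamma_vuu = 0, Gamma_vuv = 0, Gamma_vvv = 0; accelerations (d^2u/dtau^2, d^2v/dtau^2) = (0, 0)


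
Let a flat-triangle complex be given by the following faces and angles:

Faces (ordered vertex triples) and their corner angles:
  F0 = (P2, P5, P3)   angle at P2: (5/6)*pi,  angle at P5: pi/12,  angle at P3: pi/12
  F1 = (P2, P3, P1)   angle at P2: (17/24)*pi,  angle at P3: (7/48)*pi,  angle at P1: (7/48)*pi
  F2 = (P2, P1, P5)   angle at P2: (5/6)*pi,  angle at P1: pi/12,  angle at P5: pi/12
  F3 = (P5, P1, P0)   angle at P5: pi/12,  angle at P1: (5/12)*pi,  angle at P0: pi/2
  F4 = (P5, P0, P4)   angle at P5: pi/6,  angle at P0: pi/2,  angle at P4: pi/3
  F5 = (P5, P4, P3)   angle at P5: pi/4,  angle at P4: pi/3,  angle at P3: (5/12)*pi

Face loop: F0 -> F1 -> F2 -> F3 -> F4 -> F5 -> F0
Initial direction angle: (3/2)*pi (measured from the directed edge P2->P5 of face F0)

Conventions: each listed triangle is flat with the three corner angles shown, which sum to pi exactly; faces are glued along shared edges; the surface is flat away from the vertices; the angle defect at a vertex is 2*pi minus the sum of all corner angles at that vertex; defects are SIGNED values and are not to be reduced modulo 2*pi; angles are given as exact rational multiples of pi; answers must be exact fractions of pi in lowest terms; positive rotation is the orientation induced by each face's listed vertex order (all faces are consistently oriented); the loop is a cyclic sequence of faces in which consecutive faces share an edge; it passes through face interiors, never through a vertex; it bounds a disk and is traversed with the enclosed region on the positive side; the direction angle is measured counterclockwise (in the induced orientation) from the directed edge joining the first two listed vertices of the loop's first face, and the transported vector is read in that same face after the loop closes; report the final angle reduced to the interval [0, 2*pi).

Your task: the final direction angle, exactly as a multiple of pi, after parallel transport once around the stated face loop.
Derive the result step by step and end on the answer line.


enclosed vertex P2: corner angles sum to (19/8)*pi, defect = 2*pi - (19/8)*pi = (-3/8)*pi
enclosed vertex P5: corner angles sum to (2/3)*pi, defect = 2*pi - (2/3)*pi = (4/3)*pi
the final direction is the initial angle plus the enclosed defects, taken mod 2*pi in the induced orientation
final angle = (3/2)*pi + (23/24)*pi = (11/24)*pi (mod 2*pi)

Answer: final direction angle = (11/24)*pi


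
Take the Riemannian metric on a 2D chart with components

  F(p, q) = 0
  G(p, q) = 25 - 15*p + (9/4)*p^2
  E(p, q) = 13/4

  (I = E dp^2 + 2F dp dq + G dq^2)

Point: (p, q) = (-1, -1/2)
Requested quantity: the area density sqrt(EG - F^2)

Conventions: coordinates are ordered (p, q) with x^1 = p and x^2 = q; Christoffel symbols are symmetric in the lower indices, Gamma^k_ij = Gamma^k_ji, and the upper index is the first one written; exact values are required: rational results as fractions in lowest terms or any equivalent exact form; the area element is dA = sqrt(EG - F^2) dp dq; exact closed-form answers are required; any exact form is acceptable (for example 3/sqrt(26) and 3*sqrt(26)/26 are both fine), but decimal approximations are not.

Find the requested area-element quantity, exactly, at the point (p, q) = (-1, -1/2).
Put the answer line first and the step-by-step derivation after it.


Answer: sqrt(EG - F^2) = 13*sqrt(13)/4

E = 13/4, F = 0, G = 169/4; EG - F^2 = 2197/16


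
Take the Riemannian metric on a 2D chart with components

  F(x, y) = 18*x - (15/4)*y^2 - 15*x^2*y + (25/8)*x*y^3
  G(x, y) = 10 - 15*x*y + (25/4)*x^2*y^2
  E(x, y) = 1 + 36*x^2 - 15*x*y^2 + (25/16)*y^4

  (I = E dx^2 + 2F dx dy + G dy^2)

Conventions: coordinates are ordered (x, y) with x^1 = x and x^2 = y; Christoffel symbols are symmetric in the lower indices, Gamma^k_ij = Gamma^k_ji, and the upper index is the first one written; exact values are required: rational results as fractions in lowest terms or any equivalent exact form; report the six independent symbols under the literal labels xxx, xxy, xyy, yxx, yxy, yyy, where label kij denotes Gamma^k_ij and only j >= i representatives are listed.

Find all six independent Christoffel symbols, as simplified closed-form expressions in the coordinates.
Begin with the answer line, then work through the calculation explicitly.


Answer: Gamma_xxx = (576*x - 120*y^2)/(100*x^2*y^2 + 576*x^2 - 240*x*y^2 - 240*x*y + 25*y^4 + 160), Gamma_xxy = (-240*x*y + 50*y^3)/(100*x^2*y^2 + 576*x^2 - 240*x*y^2 - 240*x*y + 25*y^4 + 160), Gamma_xyy = (-240*x^2 + 50*x*y^2)/(100*x^2*y^2 + 576*x^2 - 240*x*y^2 - 240*x*y + 25*y^4 + 160), Gamma_yxx = (-240*x*y + 288)/(100*x^2*y^2 + 576*x^2 - 240*x*y^2 - 240*x*y + 25*y^4 + 160), Gamma_yxy = (100*x*y^2 - 120*y)/(100*x^2*y^2 + 576*x^2 - 240*x*y^2 - 240*x*y + 25*y^4 + 160), Gamma_yyy = (100*x^2*y - 120*x)/(100*x^2*y^2 + 576*x^2 - 240*x*y^2 - 240*x*y + 25*y^4 + 160)

E = 1 + 36*x^2 - 15*x*y^2 + (25/16)*y^4; F = 18*x - (15/4)*y^2 - 15*x^2*y + (25/8)*x*y^3; G = 10 - 15*x*y + (25/4)*x^2*y^2
Gamma^k_ij = (1/2) g^{kl} (d_i g_jl + d_j g_il - d_l g_ij), with g^inv = (1/(EG-F^2)) [[G, -F], [-F, E]]
first partials: E_x = 72*x - 15*y^2, E_y = -30*x*y + (25/4)*y^3, F_x = 18 - 30*x*y + (25/8)*y^3, F_y = -(15/2)*y - 15*x^2 + (75/8)*x*y^2, G_x = -15*y + (25/2)*x*y^2, G_y = -15*x + (25/2)*x^2*y
D = EG - F^2 = 10 - 15*x*y + 36*x^2 - 15*x*y^2 + (25/16)*y^4 + (25/4)*x^2*y^2
expanded: Gamma^x_xx = (G E_x - 2F F_x + F E_y)/(2D), Gamma^x_xy = (G E_y - F G_x)/(2D), Gamma^x_yy = (2G F_y - G G_x - F G_y)/(2D), Gamma^y_xx = (2E F_x - E E_y - F E_x)/(2D), Gamma^y_xy = (E G_x - F E_y)/(2D), Gamma^y_yy = (E G_y - 2F F_y + F G_x)/(2D); substitute and cancel common factors


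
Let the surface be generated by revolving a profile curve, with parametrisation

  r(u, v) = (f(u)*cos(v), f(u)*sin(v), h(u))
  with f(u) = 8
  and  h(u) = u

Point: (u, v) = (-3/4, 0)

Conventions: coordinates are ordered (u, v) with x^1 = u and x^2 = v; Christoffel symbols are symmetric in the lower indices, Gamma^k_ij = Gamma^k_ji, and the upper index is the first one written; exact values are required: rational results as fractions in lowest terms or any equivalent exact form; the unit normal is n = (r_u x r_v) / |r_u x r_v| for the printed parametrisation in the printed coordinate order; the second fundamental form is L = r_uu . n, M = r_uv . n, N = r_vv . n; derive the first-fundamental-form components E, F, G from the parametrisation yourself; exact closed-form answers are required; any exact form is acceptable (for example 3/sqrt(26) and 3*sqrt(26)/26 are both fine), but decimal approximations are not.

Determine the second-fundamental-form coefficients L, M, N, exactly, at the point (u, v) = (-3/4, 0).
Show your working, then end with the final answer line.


f = 8, f' = 0, f'' = 0, h' = 1, h'' = 0
E = 1, F = 0, G = 64; answer radicand W^2 = 1
unnormalised second-form numerators: l = 0, m = 0, n = 8; L = l/sqrt(1), and similarly M = m/sqrt(W^2), N = n/sqrt(W^2)

Answer: L = 0, M = 0, N = 8


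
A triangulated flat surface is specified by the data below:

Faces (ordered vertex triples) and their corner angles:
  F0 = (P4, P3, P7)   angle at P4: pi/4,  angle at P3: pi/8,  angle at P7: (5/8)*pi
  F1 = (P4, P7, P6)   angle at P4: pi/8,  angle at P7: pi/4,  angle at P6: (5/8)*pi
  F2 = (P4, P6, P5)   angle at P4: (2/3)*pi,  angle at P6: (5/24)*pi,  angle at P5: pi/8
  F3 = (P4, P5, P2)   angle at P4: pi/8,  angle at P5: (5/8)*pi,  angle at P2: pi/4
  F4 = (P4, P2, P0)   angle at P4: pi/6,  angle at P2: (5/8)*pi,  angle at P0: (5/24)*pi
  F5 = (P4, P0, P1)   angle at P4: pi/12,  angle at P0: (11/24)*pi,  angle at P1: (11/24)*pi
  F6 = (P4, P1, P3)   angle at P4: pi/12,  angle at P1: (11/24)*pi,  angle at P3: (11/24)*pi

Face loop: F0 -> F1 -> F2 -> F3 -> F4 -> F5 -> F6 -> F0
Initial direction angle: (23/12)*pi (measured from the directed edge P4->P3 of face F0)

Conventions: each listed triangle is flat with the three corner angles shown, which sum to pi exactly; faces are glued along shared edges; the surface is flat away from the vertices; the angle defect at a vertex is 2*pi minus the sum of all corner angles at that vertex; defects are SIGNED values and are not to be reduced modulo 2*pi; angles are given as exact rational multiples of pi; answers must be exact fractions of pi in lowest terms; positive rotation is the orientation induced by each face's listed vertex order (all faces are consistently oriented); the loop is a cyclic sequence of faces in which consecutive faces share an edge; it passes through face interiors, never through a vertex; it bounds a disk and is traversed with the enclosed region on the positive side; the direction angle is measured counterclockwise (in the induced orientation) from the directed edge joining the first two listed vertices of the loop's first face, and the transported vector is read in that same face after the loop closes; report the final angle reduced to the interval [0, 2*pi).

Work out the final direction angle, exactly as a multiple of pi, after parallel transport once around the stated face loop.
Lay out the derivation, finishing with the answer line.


enclosed vertex P4: corner angles sum to (3/2)*pi, defect = 2*pi - (3/2)*pi = pi/2
adding the enclosed defects to the starting angle (mod 2*pi, induced orientation) gives the holonomy
final angle = (23/12)*pi + pi/2 = (5/12)*pi (mod 2*pi)

Answer: final direction angle = (5/12)*pi


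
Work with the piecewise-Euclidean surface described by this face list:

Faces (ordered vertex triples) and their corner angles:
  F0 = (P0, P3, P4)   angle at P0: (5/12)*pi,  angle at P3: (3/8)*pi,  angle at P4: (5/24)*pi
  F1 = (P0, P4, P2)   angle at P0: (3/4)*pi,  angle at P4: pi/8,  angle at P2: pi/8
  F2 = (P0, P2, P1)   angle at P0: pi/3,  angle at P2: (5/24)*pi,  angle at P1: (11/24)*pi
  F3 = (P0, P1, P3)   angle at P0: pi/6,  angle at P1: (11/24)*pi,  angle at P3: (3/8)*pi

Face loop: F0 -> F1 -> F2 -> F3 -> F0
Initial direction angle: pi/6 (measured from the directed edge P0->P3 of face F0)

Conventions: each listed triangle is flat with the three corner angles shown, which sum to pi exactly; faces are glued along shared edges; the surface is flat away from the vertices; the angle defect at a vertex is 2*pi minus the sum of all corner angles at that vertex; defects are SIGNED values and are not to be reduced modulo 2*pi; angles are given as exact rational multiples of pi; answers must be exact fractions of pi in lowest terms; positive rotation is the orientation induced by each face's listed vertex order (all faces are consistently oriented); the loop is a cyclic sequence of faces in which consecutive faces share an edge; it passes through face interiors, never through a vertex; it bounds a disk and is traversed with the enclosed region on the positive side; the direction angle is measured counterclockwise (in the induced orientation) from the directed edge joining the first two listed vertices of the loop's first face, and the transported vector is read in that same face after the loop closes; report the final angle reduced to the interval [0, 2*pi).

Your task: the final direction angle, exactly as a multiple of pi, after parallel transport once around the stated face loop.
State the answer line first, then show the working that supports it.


Answer: final direction angle = pi/2

enclosed vertex P0: corner angles sum to (5/3)*pi, defect = 2*pi - (5/3)*pi = pi/3
final direction = starting direction + enclosed defect total, reduced mod 2*pi (induced orientation)
final angle = pi/6 + pi/3 = pi/2 (mod 2*pi)


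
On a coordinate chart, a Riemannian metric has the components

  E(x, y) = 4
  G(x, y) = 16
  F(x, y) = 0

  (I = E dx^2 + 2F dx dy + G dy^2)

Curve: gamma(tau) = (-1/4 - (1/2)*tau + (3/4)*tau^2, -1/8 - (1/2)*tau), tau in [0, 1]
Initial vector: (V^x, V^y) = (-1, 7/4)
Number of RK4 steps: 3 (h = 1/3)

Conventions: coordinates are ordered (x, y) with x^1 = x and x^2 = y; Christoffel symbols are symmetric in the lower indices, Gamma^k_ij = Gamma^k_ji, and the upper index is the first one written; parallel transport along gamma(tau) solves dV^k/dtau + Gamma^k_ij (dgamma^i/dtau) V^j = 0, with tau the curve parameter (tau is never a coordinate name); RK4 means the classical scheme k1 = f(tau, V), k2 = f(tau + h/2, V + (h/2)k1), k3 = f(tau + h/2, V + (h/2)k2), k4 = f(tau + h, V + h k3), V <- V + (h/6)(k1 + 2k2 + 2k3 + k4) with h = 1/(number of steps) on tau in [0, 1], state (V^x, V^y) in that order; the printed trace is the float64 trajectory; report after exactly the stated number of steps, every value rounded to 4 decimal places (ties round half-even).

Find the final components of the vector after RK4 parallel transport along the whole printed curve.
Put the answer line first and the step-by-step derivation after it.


Answer: V^x = -1.0000, V^y = 1.7500

gamma'(tau) = (-1/2 + (3/2)*tau, -1/2); f(tau, V)^k = -Gamma^k_ij(gamma(tau)) gamma'^i(tau) V^j; h = 1/3; intermediate values shown to 6 dp
curve data and Christoffel symbols at the stage parameters:
  tau = 0.000000: gamma = (-0.250000, -0.125000), gamma' = (-0.500000, -0.500000); Gamma_xxx = 0.000000, Gamma_xxy = 0.000000, Gamma_xyy = 0.000000, Gamma_yxx = 0.000000, Gamma_yxy = 0.000000, Gamma_yyy = 0.000000
  tau = 0.166667: gamma = (-0.312500, -0.208333), gamma' = (-0.250000, -0.500000); Gamma_xxx = 0.000000, Gamma_xxy = 0.000000, Gamma_xyy = 0.000000, Gamma_yxx = 0.000000, Gamma_yxy = 0.000000, Gamma_yyy = 0.000000
  tau = 0.333333: gamma = (-0.333333, -0.291667), gamma' = (0.000000, -0.500000); Gamma_xxx = 0.000000, Gamma_xxy = 0.000000, Gamma_xyy = 0.000000, Gamma_yxx = 0.000000, Gamma_yxy = 0.000000, Gamma_yyy = 0.000000
  tau = 0.500000: gamma = (-0.312500, -0.375000), gamma' = (0.250000, -0.500000); Gamma_xxx = 0.000000, Gamma_xxy = 0.000000, Gamma_xyy = 0.000000, Gamma_yxx = 0.000000, Gamma_yxy = 0.000000, Gamma_yyy = 0.000000
  tau = 0.666667: gamma = (-0.250000, -0.458333), gamma' = (0.500000, -0.500000); Gamma_xxx = 0.000000, Gamma_xxy = 0.000000, Gamma_xyy = 0.000000, Gamma_yxx = 0.000000, Gamma_yxy = 0.000000, Gamma_yyy = 0.000000
  tau = 0.833333: gamma = (-0.145833, -0.541667), gamma' = (0.750000, -0.500000); Gamma_xxx = 0.000000, Gamma_xxy = 0.000000, Gamma_xyy = 0.000000, Gamma_yxx = 0.000000, Gamma_yxy = 0.000000, Gamma_yyy = 0.000000
  tau = 1.000000: gamma = (0.000000, -0.625000), gamma' = (1.000000, -0.500000); Gamma_xxx = 0.000000, Gamma_xxy = 0.000000, Gamma_xyy = 0.000000, Gamma_yxx = 0.000000, Gamma_yxy = 0.000000, Gamma_yyy = 0.000000
step 0: V^x = -1.0000, V^y = 1.7500
step 1: k1 = (0.000000, 0.000000), k2 = (0.000000, 0.000000), k3 = (0.000000, 0.000000), k4 = (0.000000, 0.000000); V <- V + (h/6)(k1 + 2k2 + 2k3 + k4): V^x = -1.0000, V^y = 1.7500
step 2: k1 = (0.000000, 0.000000), k2 = (0.000000, 0.000000), k3 = (0.000000, 0.000000), k4 = (0.000000, 0.000000); V <- V + (h/6)(k1 + 2k2 + 2k3 + k4): V^x = -1.0000, V^y = 1.7500
step 3: k1 = (0.000000, 0.000000), k2 = (0.000000, 0.000000), k3 = (0.000000, 0.000000), k4 = (0.000000, 0.000000); V <- V + (h/6)(k1 + 2k2 + 2k3 + k4): V^x = -1.0000, V^y = 1.7500


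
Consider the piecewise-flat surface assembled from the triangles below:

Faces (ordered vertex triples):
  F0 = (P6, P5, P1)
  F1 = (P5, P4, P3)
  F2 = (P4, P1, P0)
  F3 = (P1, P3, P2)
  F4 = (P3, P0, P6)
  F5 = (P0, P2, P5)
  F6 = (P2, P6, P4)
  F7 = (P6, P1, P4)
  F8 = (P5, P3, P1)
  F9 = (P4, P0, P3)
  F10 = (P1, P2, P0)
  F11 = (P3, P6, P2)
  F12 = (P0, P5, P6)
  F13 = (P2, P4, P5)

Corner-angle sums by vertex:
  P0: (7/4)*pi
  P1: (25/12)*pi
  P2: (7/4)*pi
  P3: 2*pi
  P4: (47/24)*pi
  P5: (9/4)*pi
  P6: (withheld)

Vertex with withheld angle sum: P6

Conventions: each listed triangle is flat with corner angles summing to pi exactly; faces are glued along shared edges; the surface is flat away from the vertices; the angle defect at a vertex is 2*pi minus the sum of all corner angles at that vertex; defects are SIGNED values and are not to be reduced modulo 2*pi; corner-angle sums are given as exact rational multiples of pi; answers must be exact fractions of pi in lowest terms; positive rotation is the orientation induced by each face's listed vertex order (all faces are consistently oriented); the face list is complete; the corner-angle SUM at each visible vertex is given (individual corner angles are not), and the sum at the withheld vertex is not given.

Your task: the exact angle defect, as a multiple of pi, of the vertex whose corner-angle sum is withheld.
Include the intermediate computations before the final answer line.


V = 7, E = 21, F = 14; chi = V - E + F = 0
Gauss-Bonnet: total defect = 2*pi*chi = 0; visible defects sum to (5/24)*pi

Answer: defect(P6) = (-5/24)*pi


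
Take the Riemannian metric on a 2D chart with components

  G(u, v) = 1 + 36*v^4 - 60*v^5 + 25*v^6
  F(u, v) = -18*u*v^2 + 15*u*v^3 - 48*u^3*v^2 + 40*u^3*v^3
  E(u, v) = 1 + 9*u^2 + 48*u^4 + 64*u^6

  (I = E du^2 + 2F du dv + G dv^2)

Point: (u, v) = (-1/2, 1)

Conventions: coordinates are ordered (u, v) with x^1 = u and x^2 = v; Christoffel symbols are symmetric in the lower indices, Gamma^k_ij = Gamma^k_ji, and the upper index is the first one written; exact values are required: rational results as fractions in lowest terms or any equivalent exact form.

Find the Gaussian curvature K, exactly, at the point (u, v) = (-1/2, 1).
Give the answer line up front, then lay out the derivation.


Answer: K = 48/121

E = 29/4, F = 5/2, G = 2, EG - F^2 = 33/4 at the point
E_u = -45, E_v = 0, F_u = -9, F_v = -15/2, G_u = 0, G_v = -6
E_vv = 0, F_uv = 27, G_uu = 0
Brioschi: K = (det M1 - det M2) / (EG - F^2)^2 with the standard first/second-derivative matrices M1, M2.
M1 = [[-E_vv/2 + F_uv - G_uu/2, E_u/2, F_u - E_v/2], [F_v - G_u/2, E, F], [G_v/2, F, G]] = [[27, -45/2, -9], [-15/2, 29/4, 5/2], [-3, 5/2, 2]]; det M1 = 27
M2 = [[0, E_v/2, G_u/2], [E_v/2, E, F], [G_u/2, F, G]] = [[0, 0, 0], [0, 29/4, 5/2], [0, 5/2, 2]]; det M2 = 0
det M1 - det M2 = 27; K = 27 / (33/4)^2 = 48/121


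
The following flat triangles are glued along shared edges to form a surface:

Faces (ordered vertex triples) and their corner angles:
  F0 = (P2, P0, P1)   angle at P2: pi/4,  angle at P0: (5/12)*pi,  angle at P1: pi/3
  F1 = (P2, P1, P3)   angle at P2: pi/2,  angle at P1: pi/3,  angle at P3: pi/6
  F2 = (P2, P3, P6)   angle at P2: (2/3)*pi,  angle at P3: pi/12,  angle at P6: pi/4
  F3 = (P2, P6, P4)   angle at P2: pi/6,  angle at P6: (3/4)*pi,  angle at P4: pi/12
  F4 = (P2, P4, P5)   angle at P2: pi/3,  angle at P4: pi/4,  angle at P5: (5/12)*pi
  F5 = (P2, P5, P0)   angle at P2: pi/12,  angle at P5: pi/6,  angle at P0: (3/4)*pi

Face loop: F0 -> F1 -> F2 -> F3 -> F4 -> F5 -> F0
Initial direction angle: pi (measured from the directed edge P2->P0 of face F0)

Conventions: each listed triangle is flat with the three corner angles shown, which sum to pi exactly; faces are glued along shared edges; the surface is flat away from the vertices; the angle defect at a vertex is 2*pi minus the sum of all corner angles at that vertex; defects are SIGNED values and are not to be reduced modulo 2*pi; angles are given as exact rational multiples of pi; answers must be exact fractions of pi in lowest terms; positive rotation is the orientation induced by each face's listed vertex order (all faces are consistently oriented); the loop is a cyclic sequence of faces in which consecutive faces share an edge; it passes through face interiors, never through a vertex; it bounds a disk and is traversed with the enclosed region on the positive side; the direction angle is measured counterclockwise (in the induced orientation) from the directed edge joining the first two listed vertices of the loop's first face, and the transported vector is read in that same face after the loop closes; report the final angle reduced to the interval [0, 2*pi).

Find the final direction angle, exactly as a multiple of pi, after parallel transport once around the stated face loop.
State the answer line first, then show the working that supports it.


Answer: final direction angle = pi

enclosed vertex P2: corner angles sum to 2*pi, defect = 2*pi - 2*pi = 0
summing the enclosed defects onto the initial angle, mod 2*pi in the induced orientation:
final angle = pi + 0 = pi (mod 2*pi)
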